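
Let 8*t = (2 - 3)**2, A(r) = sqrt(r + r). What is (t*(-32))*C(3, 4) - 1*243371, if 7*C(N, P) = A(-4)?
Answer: -243371 - 8*I*sqrt(2)/7 ≈ -2.4337e+5 - 1.6162*I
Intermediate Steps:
A(r) = sqrt(2)*sqrt(r) (A(r) = sqrt(2*r) = sqrt(2)*sqrt(r))
C(N, P) = 2*I*sqrt(2)/7 (C(N, P) = (sqrt(2)*sqrt(-4))/7 = (sqrt(2)*(2*I))/7 = (2*I*sqrt(2))/7 = 2*I*sqrt(2)/7)
t = 1/8 (t = (2 - 3)**2/8 = (1/8)*(-1)**2 = (1/8)*1 = 1/8 ≈ 0.12500)
(t*(-32))*C(3, 4) - 1*243371 = ((1/8)*(-32))*(2*I*sqrt(2)/7) - 1*243371 = -8*I*sqrt(2)/7 - 243371 = -243371 - 8*I*sqrt(2)/7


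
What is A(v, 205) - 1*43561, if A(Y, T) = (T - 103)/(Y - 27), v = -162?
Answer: -2744377/63 ≈ -43562.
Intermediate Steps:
A(Y, T) = (-103 + T)/(-27 + Y)
A(v, 205) - 1*43561 = (-103 + 205)/(-27 - 162) - 1*43561 = 102/(-189) - 43561 = -1/189*102 - 43561 = -34/63 - 43561 = -2744377/63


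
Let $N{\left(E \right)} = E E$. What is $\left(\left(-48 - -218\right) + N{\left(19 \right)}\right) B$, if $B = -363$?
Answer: $-192753$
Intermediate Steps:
$N{\left(E \right)} = E^{2}$
$\left(\left(-48 - -218\right) + N{\left(19 \right)}\right) B = \left(\left(-48 - -218\right) + 19^{2}\right) \left(-363\right) = \left(\left(-48 + 218\right) + 361\right) \left(-363\right) = \left(170 + 361\right) \left(-363\right) = 531 \left(-363\right) = -192753$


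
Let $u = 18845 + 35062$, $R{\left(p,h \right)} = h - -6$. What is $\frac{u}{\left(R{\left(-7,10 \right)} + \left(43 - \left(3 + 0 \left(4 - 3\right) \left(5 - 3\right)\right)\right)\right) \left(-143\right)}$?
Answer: $- \frac{7701}{1144} \approx -6.7316$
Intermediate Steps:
$R{\left(p,h \right)} = 6 + h$ ($R{\left(p,h \right)} = h + 6 = 6 + h$)
$u = 53907$
$\frac{u}{\left(R{\left(-7,10 \right)} + \left(43 - \left(3 + 0 \left(4 - 3\right) \left(5 - 3\right)\right)\right)\right) \left(-143\right)} = \frac{53907}{\left(\left(6 + 10\right) + \left(43 - \left(3 + 0 \left(4 - 3\right) \left(5 - 3\right)\right)\right)\right) \left(-143\right)} = \frac{53907}{\left(16 + \left(43 - \left(3 + 0 \cdot 1 \cdot 2\right)\right)\right) \left(-143\right)} = \frac{53907}{\left(16 + \left(43 + \left(0 \cdot 2 - 3\right)\right)\right) \left(-143\right)} = \frac{53907}{\left(16 + \left(43 + \left(0 - 3\right)\right)\right) \left(-143\right)} = \frac{53907}{\left(16 + \left(43 - 3\right)\right) \left(-143\right)} = \frac{53907}{\left(16 + 40\right) \left(-143\right)} = \frac{53907}{56 \left(-143\right)} = \frac{53907}{-8008} = 53907 \left(- \frac{1}{8008}\right) = - \frac{7701}{1144}$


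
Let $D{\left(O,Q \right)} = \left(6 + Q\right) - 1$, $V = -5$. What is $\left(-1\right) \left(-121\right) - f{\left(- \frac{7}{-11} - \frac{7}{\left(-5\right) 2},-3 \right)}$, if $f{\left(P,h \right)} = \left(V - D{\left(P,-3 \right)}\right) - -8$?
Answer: $120$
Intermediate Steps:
$D{\left(O,Q \right)} = 5 + Q$
$f{\left(P,h \right)} = 1$ ($f{\left(P,h \right)} = \left(-5 - \left(5 - 3\right)\right) - -8 = \left(-5 - 2\right) + 8 = -7 + 8 = 1$)
$\left(-1\right) \left(-121\right) - f{\left(- \frac{7}{-11} - \frac{7}{\left(-5\right) 2},-3 \right)} = \left(-1\right) \left(-121\right) - 1 = 121 - 1 = 120$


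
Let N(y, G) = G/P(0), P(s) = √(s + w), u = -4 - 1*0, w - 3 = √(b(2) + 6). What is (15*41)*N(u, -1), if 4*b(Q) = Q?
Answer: -615*√2/√(6 + √26) ≈ -261.06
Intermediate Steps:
b(Q) = Q/4
w = 3 + √26/2 (w = 3 + √((¼)*2 + 6) = 3 + √(½ + 6) = 3 + √(13/2) = 3 + √26/2 ≈ 5.5495)
u = -4 (u = -4 + 0 = -4)
P(s) = √(3 + s + √26/2) (P(s) = √(s + (3 + √26/2)) = √(3 + s + √26/2))
N(y, G) = 2*G/√(12 + 2*√26) (N(y, G) = G/((√(12 + 2*√26 + 4*0)/2)) = G/((√(12 + 2*√26 + 0)/2)) = G/((√(12 + 2*√26)/2)) = G*(2/√(12 + 2*√26)) = 2*G/√(12 + 2*√26))
(15*41)*N(u, -1) = (15*41)*(-√2/√(6 + √26)) = 615*(-√2/√(6 + √26)) = -615*√2/√(6 + √26)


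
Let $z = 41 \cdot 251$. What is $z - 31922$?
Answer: $-21631$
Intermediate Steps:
$z = 10291$
$z - 31922 = 10291 - 31922 = -21631$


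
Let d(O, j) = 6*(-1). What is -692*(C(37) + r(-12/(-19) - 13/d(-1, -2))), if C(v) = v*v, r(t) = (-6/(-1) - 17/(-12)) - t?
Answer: -18060335/19 ≈ -9.5054e+5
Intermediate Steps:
d(O, j) = -6
r(t) = 89/12 - t (r(t) = (-6*(-1) - 17*(-1/12)) - t = (6 + 17/12) - t = 89/12 - t)
C(v) = v²
-692*(C(37) + r(-12/(-19) - 13/d(-1, -2))) = -692*(37² + (89/12 - (-12/(-19) - 13/(-6)))) = -692*(1369 + (89/12 - (-12*(-1/19) - 13*(-⅙)))) = -692*(1369 + (89/12 - (12/19 + 13/6))) = -692*(1369 + (89/12 - 1*319/114)) = -692*(1369 + (89/12 - 319/114)) = -692*(1369 + 351/76) = -692*104395/76 = -18060335/19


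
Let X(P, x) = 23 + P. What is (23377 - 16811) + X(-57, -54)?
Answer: 6532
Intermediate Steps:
(23377 - 16811) + X(-57, -54) = (23377 - 16811) + (23 - 57) = 6566 - 34 = 6532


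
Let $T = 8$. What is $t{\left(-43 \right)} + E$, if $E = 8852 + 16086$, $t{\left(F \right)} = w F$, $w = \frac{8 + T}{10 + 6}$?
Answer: $24895$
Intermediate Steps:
$w = 1$ ($w = \frac{8 + 8}{10 + 6} = \frac{16}{16} = 16 \cdot \frac{1}{16} = 1$)
$t{\left(F \right)} = F$ ($t{\left(F \right)} = 1 F = F$)
$E = 24938$
$t{\left(-43 \right)} + E = -43 + 24938 = 24895$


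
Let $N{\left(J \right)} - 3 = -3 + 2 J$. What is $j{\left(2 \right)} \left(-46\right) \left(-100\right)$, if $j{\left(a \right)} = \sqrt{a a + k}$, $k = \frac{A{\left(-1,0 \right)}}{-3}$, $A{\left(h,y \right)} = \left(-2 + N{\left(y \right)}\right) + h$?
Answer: $4600 \sqrt{5} \approx 10286.0$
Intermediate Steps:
$N{\left(J \right)} = 2 J$ ($N{\left(J \right)} = 3 + \left(-3 + 2 J\right) = 2 J$)
$A{\left(h,y \right)} = -2 + h + 2 y$ ($A{\left(h,y \right)} = \left(-2 + 2 y\right) + h = -2 + h + 2 y$)
$k = 1$ ($k = \frac{-2 - 1 + 2 \cdot 0}{-3} = \left(-2 - 1 + 0\right) \left(- \frac{1}{3}\right) = \left(-3\right) \left(- \frac{1}{3}\right) = 1$)
$j{\left(a \right)} = \sqrt{1 + a^{2}}$ ($j{\left(a \right)} = \sqrt{a a + 1} = \sqrt{a^{2} + 1} = \sqrt{1 + a^{2}}$)
$j{\left(2 \right)} \left(-46\right) \left(-100\right) = \sqrt{1 + 2^{2}} \left(-46\right) \left(-100\right) = \sqrt{1 + 4} \left(-46\right) \left(-100\right) = \sqrt{5} \left(-46\right) \left(-100\right) = - 46 \sqrt{5} \left(-100\right) = 4600 \sqrt{5}$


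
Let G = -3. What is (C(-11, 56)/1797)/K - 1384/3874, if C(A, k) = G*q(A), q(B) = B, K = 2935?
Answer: -1216559673/3405371905 ≈ -0.35725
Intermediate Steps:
C(A, k) = -3*A
(C(-11, 56)/1797)/K - 1384/3874 = (-3*(-11)/1797)/2935 - 1384/3874 = (33*(1/1797))*(1/2935) - 1384*1/3874 = (11/599)*(1/2935) - 692/1937 = 11/1758065 - 692/1937 = -1216559673/3405371905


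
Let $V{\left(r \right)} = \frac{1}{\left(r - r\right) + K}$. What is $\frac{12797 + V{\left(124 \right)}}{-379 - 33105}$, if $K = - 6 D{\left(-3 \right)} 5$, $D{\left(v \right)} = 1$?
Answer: $- \frac{383909}{1004520} \approx -0.38218$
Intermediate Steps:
$K = -30$ ($K = \left(-6\right) 1 \cdot 5 = \left(-6\right) 5 = -30$)
$V{\left(r \right)} = - \frac{1}{30}$ ($V{\left(r \right)} = \frac{1}{\left(r - r\right) - 30} = \frac{1}{0 - 30} = \frac{1}{-30} = - \frac{1}{30}$)
$\frac{12797 + V{\left(124 \right)}}{-379 - 33105} = \frac{12797 - \frac{1}{30}}{-379 - 33105} = \frac{383909}{30 \left(-33484\right)} = \frac{383909}{30} \left(- \frac{1}{33484}\right) = - \frac{383909}{1004520}$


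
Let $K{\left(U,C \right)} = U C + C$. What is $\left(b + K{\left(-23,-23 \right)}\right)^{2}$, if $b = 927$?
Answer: $2053489$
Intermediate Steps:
$K{\left(U,C \right)} = C + C U$ ($K{\left(U,C \right)} = C U + C = C + C U$)
$\left(b + K{\left(-23,-23 \right)}\right)^{2} = \left(927 - 23 \left(1 - 23\right)\right)^{2} = \left(927 - -506\right)^{2} = \left(927 + 506\right)^{2} = 1433^{2} = 2053489$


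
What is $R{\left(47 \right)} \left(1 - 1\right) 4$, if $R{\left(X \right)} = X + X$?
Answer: $0$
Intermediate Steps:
$R{\left(X \right)} = 2 X$
$R{\left(47 \right)} \left(1 - 1\right) 4 = 2 \cdot 47 \left(1 - 1\right) 4 = 94 \cdot 0 \cdot 4 = 94 \cdot 0 = 0$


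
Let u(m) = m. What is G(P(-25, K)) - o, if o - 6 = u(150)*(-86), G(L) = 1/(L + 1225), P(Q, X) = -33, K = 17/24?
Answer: 15369649/1192 ≈ 12894.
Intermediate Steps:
K = 17/24 (K = 17*(1/24) = 17/24 ≈ 0.70833)
G(L) = 1/(1225 + L)
o = -12894 (o = 6 + 150*(-86) = 6 - 12900 = -12894)
G(P(-25, K)) - o = 1/(1225 - 33) - 1*(-12894) = 1/1192 + 12894 = 15369649/1192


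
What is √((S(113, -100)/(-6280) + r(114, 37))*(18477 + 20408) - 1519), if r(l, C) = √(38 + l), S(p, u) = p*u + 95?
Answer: √(26763294194 + 30671243680*√38)/628 ≈ 739.78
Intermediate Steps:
S(p, u) = 95 + p*u
√((S(113, -100)/(-6280) + r(114, 37))*(18477 + 20408) - 1519) = √(((95 + 113*(-100))/(-6280) + √(38 + 114))*(18477 + 20408) - 1519) = √(((95 - 11300)*(-1/6280) + √152)*38885 - 1519) = √((-11205*(-1/6280) + 2*√38)*38885 - 1519) = √((2241/1256 + 2*√38)*38885 - 1519) = √((87141285/1256 + 77770*√38) - 1519) = √(85233421/1256 + 77770*√38)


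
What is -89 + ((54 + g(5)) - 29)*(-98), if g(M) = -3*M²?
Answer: 4811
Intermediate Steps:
-89 + ((54 + g(5)) - 29)*(-98) = -89 + ((54 - 3*5²) - 29)*(-98) = -89 + ((54 - 3*25) - 29)*(-98) = -89 + ((54 - 75) - 29)*(-98) = -89 + (-21 - 29)*(-98) = -89 - 50*(-98) = -89 + 4900 = 4811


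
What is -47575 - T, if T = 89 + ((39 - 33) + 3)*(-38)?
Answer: -47322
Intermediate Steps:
T = -253 (T = 89 + (6 + 3)*(-38) = 89 + 9*(-38) = 89 - 342 = -253)
-47575 - T = -47575 - 1*(-253) = -47575 + 253 = -47322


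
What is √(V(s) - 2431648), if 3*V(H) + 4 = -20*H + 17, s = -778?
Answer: I*√2426457 ≈ 1557.7*I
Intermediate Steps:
V(H) = 13/3 - 20*H/3 (V(H) = -4/3 + (-20*H + 17)/3 = -4/3 + (17 - 20*H)/3 = -4/3 + (17/3 - 20*H/3) = 13/3 - 20*H/3)
√(V(s) - 2431648) = √((13/3 - 20/3*(-778)) - 2431648) = √((13/3 + 15560/3) - 2431648) = √(5191 - 2431648) = √(-2426457) = I*√2426457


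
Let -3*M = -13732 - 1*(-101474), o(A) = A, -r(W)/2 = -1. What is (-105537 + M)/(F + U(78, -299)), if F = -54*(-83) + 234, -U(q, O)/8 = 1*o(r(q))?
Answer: -404353/14100 ≈ -28.678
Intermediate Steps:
r(W) = 2 (r(W) = -2*(-1) = 2)
U(q, O) = -16 (U(q, O) = -8*2 = -16)
M = -87742/3 (M = -(-13732 - 1*(-101474))/3 = -(-13732 + 101474)/3 = -1/3*87742 = -87742/3 ≈ -29247.)
F = 4716 (F = 4482 + 234 = 4716)
(-105537 + M)/(F + U(78, -299)) = (-105537 - 87742/3)/(4716 - 16) = -404353/3/4700 = -404353/3*1/4700 = -404353/14100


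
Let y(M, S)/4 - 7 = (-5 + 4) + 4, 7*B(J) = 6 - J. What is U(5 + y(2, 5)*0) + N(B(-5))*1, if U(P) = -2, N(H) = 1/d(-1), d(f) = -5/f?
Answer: -9/5 ≈ -1.8000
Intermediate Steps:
B(J) = 6/7 - J/7 (B(J) = (6 - J)/7 = 6/7 - J/7)
y(M, S) = 40 (y(M, S) = 28 + 4*((-5 + 4) + 4) = 28 + 4*(-1 + 4) = 28 + 4*3 = 28 + 12 = 40)
N(H) = 1/5 (N(H) = 1/(-5/(-1)) = 1/(-5*(-1)) = 1/5)
U(5 + y(2, 5)*0) + N(B(-5))*1 = -2 + (1/5)*1 = -2 + 1/5 = -9/5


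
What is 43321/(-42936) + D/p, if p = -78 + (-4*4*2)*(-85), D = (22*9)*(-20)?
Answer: -142240321/56718456 ≈ -2.5078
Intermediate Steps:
D = -3960 (D = 198*(-20) = -3960)
p = 2642 (p = -78 - 16*2*(-85) = -78 - 32*(-85) = -78 + 2720 = 2642)
43321/(-42936) + D/p = 43321/(-42936) - 3960/2642 = 43321*(-1/42936) - 3960*1/2642 = -43321/42936 - 1980/1321 = -142240321/56718456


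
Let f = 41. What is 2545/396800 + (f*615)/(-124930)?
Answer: -6249913/31982080 ≈ -0.19542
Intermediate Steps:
2545/396800 + (f*615)/(-124930) = 2545/396800 + (41*615)/(-124930) = 2545*(1/396800) + 25215*(-1/124930) = 509/79360 - 5043/24986 = -6249913/31982080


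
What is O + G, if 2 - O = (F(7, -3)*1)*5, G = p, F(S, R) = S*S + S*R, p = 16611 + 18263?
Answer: 34736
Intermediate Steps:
p = 34874
F(S, R) = S² + R*S
G = 34874
O = -138 (O = 2 - (7*(-3 + 7))*1*5 = 2 - (7*4)*1*5 = 2 - 28*1*5 = 2 - 28*5 = 2 - 1*140 = 2 - 140 = -138)
O + G = -138 + 34874 = 34736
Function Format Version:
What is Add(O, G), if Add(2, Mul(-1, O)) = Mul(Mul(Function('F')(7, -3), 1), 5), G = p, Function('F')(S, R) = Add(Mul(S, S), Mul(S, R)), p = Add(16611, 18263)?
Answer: 34736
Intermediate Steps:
p = 34874
Function('F')(S, R) = Add(Pow(S, 2), Mul(R, S))
G = 34874
O = -138 (O = Add(2, Mul(-1, Mul(Mul(Mul(7, Add(-3, 7)), 1), 5))) = Add(2, Mul(-1, Mul(Mul(Mul(7, 4), 1), 5))) = Add(2, Mul(-1, Mul(Mul(28, 1), 5))) = Add(2, Mul(-1, Mul(28, 5))) = Add(2, Mul(-1, 140)) = Add(2, -140) = -138)
Add(O, G) = Add(-138, 34874) = 34736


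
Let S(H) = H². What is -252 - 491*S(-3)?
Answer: -4671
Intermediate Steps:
-252 - 491*S(-3) = -252 - 491*(-3)² = -252 - 491*9 = -252 - 4419 = -4671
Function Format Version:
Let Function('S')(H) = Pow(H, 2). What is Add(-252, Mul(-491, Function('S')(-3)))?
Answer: -4671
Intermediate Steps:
Add(-252, Mul(-491, Function('S')(-3))) = Add(-252, Mul(-491, Pow(-3, 2))) = Add(-252, Mul(-491, 9)) = Add(-252, -4419) = -4671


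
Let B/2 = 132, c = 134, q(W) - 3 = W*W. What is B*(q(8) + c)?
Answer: 53064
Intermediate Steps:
q(W) = 3 + W**2 (q(W) = 3 + W*W = 3 + W**2)
B = 264 (B = 2*132 = 264)
B*(q(8) + c) = 264*((3 + 8**2) + 134) = 264*((3 + 64) + 134) = 264*(67 + 134) = 264*201 = 53064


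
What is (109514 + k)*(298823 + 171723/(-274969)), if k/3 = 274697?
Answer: 76711419118119220/274969 ≈ 2.7898e+11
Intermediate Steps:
k = 824091 (k = 3*274697 = 824091)
(109514 + k)*(298823 + 171723/(-274969)) = (109514 + 824091)*(298823 + 171723/(-274969)) = 933605*(298823 + 171723*(-1/274969)) = 933605*(298823 - 171723/274969) = 933605*(82166889764/274969) = 76711419118119220/274969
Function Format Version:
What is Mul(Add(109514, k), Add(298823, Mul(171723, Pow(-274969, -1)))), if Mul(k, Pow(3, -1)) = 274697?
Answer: Rational(76711419118119220, 274969) ≈ 2.7898e+11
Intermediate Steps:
k = 824091 (k = Mul(3, 274697) = 824091)
Mul(Add(109514, k), Add(298823, Mul(171723, Pow(-274969, -1)))) = Mul(Add(109514, 824091), Add(298823, Mul(171723, Pow(-274969, -1)))) = Mul(933605, Add(298823, Mul(171723, Rational(-1, 274969)))) = Mul(933605, Add(298823, Rational(-171723, 274969))) = Mul(933605, Rational(82166889764, 274969)) = Rational(76711419118119220, 274969)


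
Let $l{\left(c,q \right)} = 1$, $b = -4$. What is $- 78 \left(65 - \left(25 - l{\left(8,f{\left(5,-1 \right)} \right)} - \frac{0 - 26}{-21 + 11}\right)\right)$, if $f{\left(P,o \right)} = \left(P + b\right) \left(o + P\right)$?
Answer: $- \frac{17004}{5} \approx -3400.8$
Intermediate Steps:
$f{\left(P,o \right)} = \left(-4 + P\right) \left(P + o\right)$ ($f{\left(P,o \right)} = \left(P - 4\right) \left(o + P\right) = \left(-4 + P\right) \left(P + o\right)$)
$- 78 \left(65 - \left(25 - l{\left(8,f{\left(5,-1 \right)} \right)} - \frac{0 - 26}{-21 + 11}\right)\right) = - 78 \left(65 + \left(\left(\frac{0 - 26}{-21 + 11} - 25\right) + 1\right)\right) = - 78 \left(65 + \left(\left(- \frac{26}{-10} - 25\right) + 1\right)\right) = - 78 \left(65 + \left(\left(\left(-26\right) \left(- \frac{1}{10}\right) - 25\right) + 1\right)\right) = - 78 \left(65 + \left(\left(\frac{13}{5} - 25\right) + 1\right)\right) = - 78 \left(65 + \left(- \frac{112}{5} + 1\right)\right) = - 78 \left(65 - \frac{107}{5}\right) = \left(-78\right) \frac{218}{5} = - \frac{17004}{5}$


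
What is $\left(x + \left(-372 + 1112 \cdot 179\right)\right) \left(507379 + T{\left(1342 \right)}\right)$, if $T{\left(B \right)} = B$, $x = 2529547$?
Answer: $1387904332783$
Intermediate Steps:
$\left(x + \left(-372 + 1112 \cdot 179\right)\right) \left(507379 + T{\left(1342 \right)}\right) = \left(2529547 + \left(-372 + 1112 \cdot 179\right)\right) \left(507379 + 1342\right) = \left(2529547 + \left(-372 + 199048\right)\right) 508721 = \left(2529547 + 198676\right) 508721 = 2728223 \cdot 508721 = 1387904332783$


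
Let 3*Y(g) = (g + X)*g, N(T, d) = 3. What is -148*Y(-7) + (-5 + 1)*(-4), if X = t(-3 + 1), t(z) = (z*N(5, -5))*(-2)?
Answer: 5228/3 ≈ 1742.7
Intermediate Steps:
t(z) = -6*z (t(z) = (z*3)*(-2) = (3*z)*(-2) = -6*z)
X = 12 (X = -6*(-3 + 1) = -6*(-2) = 12)
Y(g) = g*(12 + g)/3 (Y(g) = ((g + 12)*g)/3 = ((12 + g)*g)/3 = (g*(12 + g))/3 = g*(12 + g)/3)
-148*Y(-7) + (-5 + 1)*(-4) = -148*(-7)*(12 - 7)/3 + (-5 + 1)*(-4) = -148*(-7)*5/3 - 4*(-4) = -148*(-35/3) + 16 = 5180/3 + 16 = 5228/3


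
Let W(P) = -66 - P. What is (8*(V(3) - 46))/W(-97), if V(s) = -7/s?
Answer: -1160/93 ≈ -12.473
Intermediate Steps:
(8*(V(3) - 46))/W(-97) = (8*(-7/3 - 46))/(-66 - 1*(-97)) = (8*(-7*⅓ - 46))/(-66 + 97) = (8*(-7/3 - 46))/31 = (8*(-145/3))*(1/31) = -1160/3*1/31 = -1160/93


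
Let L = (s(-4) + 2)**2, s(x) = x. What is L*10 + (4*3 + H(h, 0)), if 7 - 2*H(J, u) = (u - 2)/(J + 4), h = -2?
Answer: 56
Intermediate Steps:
H(J, u) = 7/2 - (-2 + u)/(2*(4 + J)) (H(J, u) = 7/2 - (u - 2)/(2*(J + 4)) = 7/2 - (-2 + u)/(2*(4 + J)))
L = 4 (L = (-4 + 2)**2 = (-2)**2 = 4)
L*10 + (4*3 + H(h, 0)) = 4*10 + (4*3 + (30 - 1*0 + 7*(-2))/(2*(4 - 2))) = 40 + (12 + (1/2)*(30 + 0 - 14)/2) = 40 + (12 + (1/2)*(1/2)*16) = 40 + (12 + 4) = 40 + 16 = 56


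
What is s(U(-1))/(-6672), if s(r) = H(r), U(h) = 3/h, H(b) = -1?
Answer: 1/6672 ≈ 0.00014988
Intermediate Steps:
s(r) = -1
s(U(-1))/(-6672) = -1/(-6672) = -1*(-1/6672) = 1/6672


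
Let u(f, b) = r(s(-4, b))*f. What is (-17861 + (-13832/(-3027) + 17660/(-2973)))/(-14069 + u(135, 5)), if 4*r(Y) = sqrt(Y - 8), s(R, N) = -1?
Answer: 4020565376443440/3166895661671719 + 28934696450700*I/3166895661671719 ≈ 1.2696 + 0.0091366*I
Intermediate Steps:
r(Y) = sqrt(-8 + Y)/4 (r(Y) = sqrt(Y - 8)/4 = sqrt(-8 + Y)/4)
u(f, b) = 3*I*f/4 (u(f, b) = (sqrt(-8 - 1)/4)*f = (sqrt(-9)/4)*f = ((3*I)/4)*f = (3*I/4)*f = 3*I*f/4)
(-17861 + (-13832/(-3027) + 17660/(-2973)))/(-14069 + u(135, 5)) = (-17861 + (-13832/(-3027) + 17660/(-2973)))/(-14069 + (3/4)*I*135) = (-17861 + (-13832*(-1/3027) + 17660*(-1/2973)))/(-14069 + 405*I/4) = (-17861 + (13832/3027 - 17660/2973))*(16*(-14069 - 405*I/4)/3167152201) = (-17861 - 1370476/999919)*(16*(-14069 - 405*I/4)/3167152201) = -285774779760*(-14069 - 405*I/4)/3166895661671719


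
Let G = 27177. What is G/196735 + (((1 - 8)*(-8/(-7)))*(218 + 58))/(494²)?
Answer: 1549443873/12002605615 ≈ 0.12909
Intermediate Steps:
G/196735 + (((1 - 8)*(-8/(-7)))*(218 + 58))/(494²) = 27177/196735 + (((1 - 8)*(-8/(-7)))*(218 + 58))/(494²) = 27177*(1/196735) + (-(-56)*(-1)/7*276)/244036 = 27177/196735 + (-7*8/7*276)*(1/244036) = 27177/196735 - 8*276*(1/244036) = 27177/196735 - 2208*1/244036 = 27177/196735 - 552/61009 = 1549443873/12002605615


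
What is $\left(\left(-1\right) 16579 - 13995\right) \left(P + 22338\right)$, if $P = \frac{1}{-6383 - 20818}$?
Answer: $- \frac{18577249657838}{27201} \approx -6.8296 \cdot 10^{8}$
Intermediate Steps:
$P = - \frac{1}{27201}$ ($P = \frac{1}{-27201} = - \frac{1}{27201} \approx -3.6763 \cdot 10^{-5}$)
$\left(\left(-1\right) 16579 - 13995\right) \left(P + 22338\right) = \left(\left(-1\right) 16579 - 13995\right) \left(- \frac{1}{27201} + 22338\right) = \left(-16579 - 13995\right) \frac{607615937}{27201} = \left(-30574\right) \frac{607615937}{27201} = - \frac{18577249657838}{27201}$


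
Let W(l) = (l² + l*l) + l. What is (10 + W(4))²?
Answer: 2116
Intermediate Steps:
W(l) = l + 2*l² (W(l) = (l² + l²) + l = 2*l² + l = l + 2*l²)
(10 + W(4))² = (10 + 4*(1 + 2*4))² = (10 + 4*(1 + 8))² = (10 + 4*9)² = (10 + 36)² = 46² = 2116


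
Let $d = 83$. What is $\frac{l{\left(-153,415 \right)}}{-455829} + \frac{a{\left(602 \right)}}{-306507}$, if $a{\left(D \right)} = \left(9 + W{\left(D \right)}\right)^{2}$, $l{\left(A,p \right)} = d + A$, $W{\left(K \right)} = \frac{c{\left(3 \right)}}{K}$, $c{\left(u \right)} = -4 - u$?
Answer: $- \frac{37895414167}{344443502574996} \approx -0.00011002$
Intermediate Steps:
$W{\left(K \right)} = - \frac{7}{K}$ ($W{\left(K \right)} = \frac{-4 - 3}{K} = - \frac{7}{K}$)
$l{\left(A,p \right)} = 83 + A$
$a{\left(D \right)} = \left(9 - \frac{7}{D}\right)^{2}$
$\frac{l{\left(-153,415 \right)}}{-455829} + \frac{a{\left(602 \right)}}{-306507} = \frac{83 - 153}{-455829} + \frac{\frac{1}{362404} \left(-7 + 9 \cdot 602\right)^{2}}{-306507} = \left(-70\right) \left(- \frac{1}{455829}\right) + \frac{\left(-7 + 5418\right)^{2}}{362404} \left(- \frac{1}{306507}\right) = \frac{70}{455829} + \frac{5411^{2}}{362404} \left(- \frac{1}{306507}\right) = \frac{70}{455829} + \frac{1}{362404} \cdot 29278921 \left(- \frac{1}{306507}\right) = \frac{70}{455829} + \frac{597529}{7396} \left(- \frac{1}{306507}\right) = \frac{70}{455829} - \frac{597529}{2266925772} = - \frac{37895414167}{344443502574996}$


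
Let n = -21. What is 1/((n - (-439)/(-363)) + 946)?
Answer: 363/335336 ≈ 0.0010825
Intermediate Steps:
1/((n - (-439)/(-363)) + 946) = 1/((-21 - (-439)/(-363)) + 946) = 1/((-21 - (-439)*(-1)/363) + 946) = 1/((-21 - 1*439/363) + 946) = 1/((-21 - 439/363) + 946) = 1/(-8062/363 + 946) = 1/(335336/363) = 363/335336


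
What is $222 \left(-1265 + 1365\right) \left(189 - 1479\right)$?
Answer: $-28638000$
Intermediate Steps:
$222 \left(-1265 + 1365\right) \left(189 - 1479\right) = 222 \cdot 100 \left(-1290\right) = 222 \left(-129000\right) = -28638000$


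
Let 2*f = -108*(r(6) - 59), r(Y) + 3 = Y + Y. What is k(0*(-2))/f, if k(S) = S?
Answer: 0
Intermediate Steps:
r(Y) = -3 + 2*Y (r(Y) = -3 + (Y + Y) = -3 + 2*Y)
f = 2700 (f = (-108*((-3 + 2*6) - 59))/2 = (-108*((-3 + 12) - 59))/2 = (-108*(9 - 59))/2 = (-108*(-50))/2 = (½)*5400 = 2700)
k(0*(-2))/f = (0*(-2))/2700 = 0*(1/2700) = 0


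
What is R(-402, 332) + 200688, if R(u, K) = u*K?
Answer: 67224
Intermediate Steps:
R(u, K) = K*u
R(-402, 332) + 200688 = 332*(-402) + 200688 = -133464 + 200688 = 67224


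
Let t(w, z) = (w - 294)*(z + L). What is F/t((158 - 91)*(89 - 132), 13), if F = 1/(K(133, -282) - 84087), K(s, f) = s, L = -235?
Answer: -1/59174976900 ≈ -1.6899e-11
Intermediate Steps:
t(w, z) = (-294 + w)*(-235 + z) (t(w, z) = (w - 294)*(z - 235) = (-294 + w)*(-235 + z))
F = -1/83954 (F = 1/(133 - 84087) = 1/(-83954) = -1/83954 ≈ -1.1911e-5)
F/t((158 - 91)*(89 - 132), 13) = -1/(83954*(69090 - 294*13 - 235*(158 - 91)*(89 - 132) + ((158 - 91)*(89 - 132))*13)) = -1/(83954*(69090 - 3822 - 15745*(-43) + (67*(-43))*13)) = -1/(83954*(69090 - 3822 - 235*(-2881) - 2881*13)) = -1/(83954*(69090 - 3822 + 677035 - 37453)) = -1/83954/704850 = -1/83954*1/704850 = -1/59174976900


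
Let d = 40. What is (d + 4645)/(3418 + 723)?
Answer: 4685/4141 ≈ 1.1314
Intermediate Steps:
(d + 4645)/(3418 + 723) = (40 + 4645)/(3418 + 723) = 4685/4141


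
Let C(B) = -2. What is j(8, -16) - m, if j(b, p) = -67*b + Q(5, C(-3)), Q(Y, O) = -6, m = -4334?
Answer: 3792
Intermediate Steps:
j(b, p) = -6 - 67*b (j(b, p) = -67*b - 6 = -6 - 67*b)
j(8, -16) - m = (-6 - 67*8) - 1*(-4334) = (-6 - 536) + 4334 = -542 + 4334 = 3792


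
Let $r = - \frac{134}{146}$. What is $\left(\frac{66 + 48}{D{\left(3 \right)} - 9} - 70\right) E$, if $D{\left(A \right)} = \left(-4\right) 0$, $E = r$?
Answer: $\frac{16616}{219} \approx 75.872$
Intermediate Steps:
$r = - \frac{67}{73}$ ($r = \left(-134\right) \frac{1}{146} = - \frac{67}{73} \approx -0.91781$)
$E = - \frac{67}{73} \approx -0.91781$
$D{\left(A \right)} = 0$
$\left(\frac{66 + 48}{D{\left(3 \right)} - 9} - 70\right) E = \left(\frac{66 + 48}{0 - 9} - 70\right) \left(- \frac{67}{73}\right) = \left(\frac{114}{-9} - 70\right) \left(- \frac{67}{73}\right) = \left(114 \left(- \frac{1}{9}\right) - 70\right) \left(- \frac{67}{73}\right) = \left(- \frac{38}{3} - 70\right) \left(- \frac{67}{73}\right) = \left(- \frac{248}{3}\right) \left(- \frac{67}{73}\right) = \frac{16616}{219}$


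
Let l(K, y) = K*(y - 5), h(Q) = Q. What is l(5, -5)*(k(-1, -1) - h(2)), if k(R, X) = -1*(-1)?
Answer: 50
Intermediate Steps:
k(R, X) = 1
l(K, y) = K*(-5 + y)
l(5, -5)*(k(-1, -1) - h(2)) = (5*(-5 - 5))*(1 - 1*2) = (5*(-10))*(1 - 2) = -50*(-1) = 50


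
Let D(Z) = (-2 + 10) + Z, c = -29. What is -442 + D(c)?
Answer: -463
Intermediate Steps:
D(Z) = 8 + Z
-442 + D(c) = -442 + (8 - 29) = -442 - 21 = -463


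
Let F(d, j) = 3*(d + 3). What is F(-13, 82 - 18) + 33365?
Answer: 33335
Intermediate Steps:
F(d, j) = 9 + 3*d (F(d, j) = 3*(3 + d) = 9 + 3*d)
F(-13, 82 - 18) + 33365 = (9 + 3*(-13)) + 33365 = (9 - 39) + 33365 = -30 + 33365 = 33335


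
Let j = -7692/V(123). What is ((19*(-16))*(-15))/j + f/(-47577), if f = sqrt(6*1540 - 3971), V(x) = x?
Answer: -46740/641 - sqrt(5269)/47577 ≈ -72.919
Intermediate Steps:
j = -2564/41 (j = -7692/123 = -7692*1/123 = -2564/41 ≈ -62.537)
f = sqrt(5269) (f = sqrt(9240 - 3971) = sqrt(5269) ≈ 72.588)
((19*(-16))*(-15))/j + f/(-47577) = ((19*(-16))*(-15))/(-2564/41) + sqrt(5269)/(-47577) = -304*(-15)*(-41/2564) + sqrt(5269)*(-1/47577) = 4560*(-41/2564) - sqrt(5269)/47577 = -46740/641 - sqrt(5269)/47577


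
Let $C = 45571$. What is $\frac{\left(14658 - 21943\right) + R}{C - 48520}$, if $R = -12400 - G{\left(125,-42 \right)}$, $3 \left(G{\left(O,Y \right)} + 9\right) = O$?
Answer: $\frac{59153}{8847} \approx 6.6862$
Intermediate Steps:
$G{\left(O,Y \right)} = -9 + \frac{O}{3}$
$R = - \frac{37298}{3}$ ($R = -12400 - \left(-9 + \frac{1}{3} \cdot 125\right) = -12400 - \left(-9 + \frac{125}{3}\right) = -12400 - \frac{98}{3} = - \frac{37298}{3} \approx -12433.0$)
$\frac{\left(14658 - 21943\right) + R}{C - 48520} = \frac{\left(14658 - 21943\right) - \frac{37298}{3}}{45571 - 48520} = \frac{-7285 - \frac{37298}{3}}{-2949} = \left(- \frac{59153}{3}\right) \left(- \frac{1}{2949}\right) = \frac{59153}{8847}$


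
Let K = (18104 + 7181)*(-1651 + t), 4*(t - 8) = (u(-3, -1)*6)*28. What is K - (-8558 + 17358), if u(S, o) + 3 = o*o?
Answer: -43675995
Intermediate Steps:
u(S, o) = -3 + o**2 (u(S, o) = -3 + o*o = -3 + o**2)
t = -76 (t = 8 + (((-3 + (-1)**2)*6)*28)/4 = 8 + (((-3 + 1)*6)*28)/4 = 8 + (-2*6*28)/4 = 8 + (-12*28)/4 = 8 + (1/4)*(-336) = 8 - 84 = -76)
K = -43667195 (K = (18104 + 7181)*(-1651 - 76) = 25285*(-1727) = -43667195)
K - (-8558 + 17358) = -43667195 - (-8558 + 17358) = -43667195 - 1*8800 = -43667195 - 8800 = -43675995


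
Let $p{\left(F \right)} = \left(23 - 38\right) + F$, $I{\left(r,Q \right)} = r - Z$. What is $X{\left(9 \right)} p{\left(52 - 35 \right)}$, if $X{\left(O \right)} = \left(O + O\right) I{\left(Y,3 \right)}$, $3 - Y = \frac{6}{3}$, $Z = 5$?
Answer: $-144$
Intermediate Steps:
$Y = 1$ ($Y = 3 - \frac{6}{3} = 3 - 6 \cdot \frac{1}{3} = 3 - 2 = 1$)
$I{\left(r,Q \right)} = -5 + r$ ($I{\left(r,Q \right)} = r - 5 = -5 + r$)
$p{\left(F \right)} = -15 + F$
$X{\left(O \right)} = - 8 O$ ($X{\left(O \right)} = \left(O + O\right) \left(-5 + 1\right) = 2 O \left(-4\right) = - 8 O$)
$X{\left(9 \right)} p{\left(52 - 35 \right)} = \left(-8\right) 9 \left(-15 + \left(52 - 35\right)\right) = - 72 \left(-15 + \left(52 - 35\right)\right) = - 72 \left(-15 + 17\right) = \left(-72\right) 2 = -144$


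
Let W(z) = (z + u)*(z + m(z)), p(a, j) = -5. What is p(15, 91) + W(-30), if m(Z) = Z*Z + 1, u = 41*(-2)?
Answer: -97557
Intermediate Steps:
u = -82
m(Z) = 1 + Z**2 (m(Z) = Z**2 + 1 = 1 + Z**2)
W(z) = (-82 + z)*(1 + z + z**2) (W(z) = (z - 82)*(z + (1 + z**2)) = (-82 + z)*(1 + z + z**2))
p(15, 91) + W(-30) = -5 + (-82 + (-30)**3 - 81*(-30) - 81*(-30)**2) = -5 + (-82 - 27000 + 2430 - 81*900) = -5 + (-82 - 27000 + 2430 - 72900) = -5 - 97552 = -97557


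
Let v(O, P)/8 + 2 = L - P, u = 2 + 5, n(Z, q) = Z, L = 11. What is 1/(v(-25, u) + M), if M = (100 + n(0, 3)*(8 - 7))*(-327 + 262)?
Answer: -1/6484 ≈ -0.00015423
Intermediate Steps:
u = 7
v(O, P) = 72 - 8*P (v(O, P) = -16 + 8*(11 - P) = -16 + (88 - 8*P) = 72 - 8*P)
M = -6500 (M = (100 + 0*(8 - 7))*(-327 + 262) = (100 + 0*1)*(-65) = (100 + 0)*(-65) = 100*(-65) = -6500)
1/(v(-25, u) + M) = 1/((72 - 8*7) - 6500) = 1/((72 - 56) - 6500) = 1/(16 - 6500) = 1/(-6484) = -1/6484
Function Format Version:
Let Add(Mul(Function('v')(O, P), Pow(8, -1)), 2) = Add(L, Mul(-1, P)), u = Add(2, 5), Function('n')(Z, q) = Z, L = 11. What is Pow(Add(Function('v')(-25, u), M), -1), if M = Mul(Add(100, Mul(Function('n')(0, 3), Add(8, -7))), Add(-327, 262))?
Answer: Rational(-1, 6484) ≈ -0.00015423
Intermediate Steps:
u = 7
Function('v')(O, P) = Add(72, Mul(-8, P)) (Function('v')(O, P) = Add(-16, Mul(8, Add(11, Mul(-1, P)))) = Add(-16, Add(88, Mul(-8, P))) = Add(72, Mul(-8, P)))
M = -6500 (M = Mul(Add(100, Mul(0, Add(8, -7))), Add(-327, 262)) = Mul(Add(100, Mul(0, 1)), -65) = Mul(Add(100, 0), -65) = Mul(100, -65) = -6500)
Pow(Add(Function('v')(-25, u), M), -1) = Pow(Add(Add(72, Mul(-8, 7)), -6500), -1) = Pow(Add(Add(72, -56), -6500), -1) = Pow(Add(16, -6500), -1) = Pow(-6484, -1) = Rational(-1, 6484)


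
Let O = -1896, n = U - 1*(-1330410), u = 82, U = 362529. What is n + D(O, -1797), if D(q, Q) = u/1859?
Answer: 3147173683/1859 ≈ 1.6929e+6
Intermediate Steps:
n = 1692939 (n = 362529 - 1*(-1330410) = 362529 + 1330410 = 1692939)
D(q, Q) = 82/1859
n + D(O, -1797) = 1692939 + 82/1859 = 3147173683/1859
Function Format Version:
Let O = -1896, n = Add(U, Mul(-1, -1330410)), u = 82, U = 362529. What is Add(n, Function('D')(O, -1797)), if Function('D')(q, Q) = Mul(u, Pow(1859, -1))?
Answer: Rational(3147173683, 1859) ≈ 1.6929e+6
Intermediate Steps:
n = 1692939 (n = Add(362529, Mul(-1, -1330410)) = Add(362529, 1330410) = 1692939)
Function('D')(q, Q) = Rational(82, 1859) (Function('D')(q, Q) = Mul(82, Pow(1859, -1)) = Mul(82, Rational(1, 1859)) = Rational(82, 1859))
Add(n, Function('D')(O, -1797)) = Add(1692939, Rational(82, 1859)) = Rational(3147173683, 1859)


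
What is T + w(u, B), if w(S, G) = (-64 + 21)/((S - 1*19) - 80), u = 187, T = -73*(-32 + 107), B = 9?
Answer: -481843/88 ≈ -5475.5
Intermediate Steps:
T = -5475 (T = -73*75 = -5475)
w(S, G) = -43/(-99 + S) (w(S, G) = -43/((S - 19) - 80) = -43/((-19 + S) - 80) = -43/(-99 + S))
T + w(u, B) = -5475 - 43/(-99 + 187) = -5475 - 43/88 = -481843/88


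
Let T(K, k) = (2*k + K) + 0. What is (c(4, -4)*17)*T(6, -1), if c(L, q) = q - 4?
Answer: -544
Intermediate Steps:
c(L, q) = -4 + q
T(K, k) = K + 2*k (T(K, k) = (K + 2*k) + 0 = K + 2*k)
(c(4, -4)*17)*T(6, -1) = ((-4 - 4)*17)*(6 + 2*(-1)) = (-8*17)*(6 - 2) = -136*4 = -544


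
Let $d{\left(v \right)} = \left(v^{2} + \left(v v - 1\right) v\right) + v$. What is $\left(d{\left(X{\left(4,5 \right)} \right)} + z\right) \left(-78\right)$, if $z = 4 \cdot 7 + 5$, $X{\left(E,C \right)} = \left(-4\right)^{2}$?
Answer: $-342030$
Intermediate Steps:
$X{\left(E,C \right)} = 16$
$z = 33$ ($z = 28 + 5 = 33$)
$d{\left(v \right)} = v + v^{2} + v \left(-1 + v^{2}\right)$ ($d{\left(v \right)} = \left(v^{2} + \left(v^{2} - 1\right) v\right) + v = \left(v^{2} + \left(-1 + v^{2}\right) v\right) + v = \left(v^{2} + v \left(-1 + v^{2}\right)\right) + v = v + v^{2} + v \left(-1 + v^{2}\right)$)
$\left(d{\left(X{\left(4,5 \right)} \right)} + z\right) \left(-78\right) = \left(16^{2} \left(1 + 16\right) + 33\right) \left(-78\right) = \left(256 \cdot 17 + 33\right) \left(-78\right) = \left(4352 + 33\right) \left(-78\right) = 4385 \left(-78\right) = -342030$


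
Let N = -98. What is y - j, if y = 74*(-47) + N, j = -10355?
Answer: 6779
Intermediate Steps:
y = -3576 (y = 74*(-47) - 98 = -3478 - 98 = -3576)
y - j = -3576 - 1*(-10355) = -3576 + 10355 = 6779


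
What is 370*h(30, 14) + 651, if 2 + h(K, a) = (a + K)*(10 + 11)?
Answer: 341791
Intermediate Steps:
h(K, a) = -2 + 21*K + 21*a (h(K, a) = -2 + (a + K)*(10 + 11) = -2 + (K + a)*21 = -2 + (21*K + 21*a) = -2 + 21*K + 21*a)
370*h(30, 14) + 651 = 370*(-2 + 21*30 + 21*14) + 651 = 370*(-2 + 630 + 294) + 651 = 370*922 + 651 = 341140 + 651 = 341791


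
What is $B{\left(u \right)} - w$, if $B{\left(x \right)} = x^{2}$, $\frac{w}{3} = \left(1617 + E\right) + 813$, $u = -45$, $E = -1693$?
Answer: $-186$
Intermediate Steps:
$w = 2211$ ($w = 3 \left(\left(1617 - 1693\right) + 813\right) = 3 \left(-76 + 813\right) = 3 \cdot 737 = 2211$)
$B{\left(u \right)} - w = \left(-45\right)^{2} - 2211 = 2025 - 2211 = -186$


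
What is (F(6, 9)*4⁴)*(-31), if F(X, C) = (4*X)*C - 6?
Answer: -1666560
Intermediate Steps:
F(X, C) = -6 + 4*C*X (F(X, C) = 4*C*X - 6 = -6 + 4*C*X)
(F(6, 9)*4⁴)*(-31) = ((-6 + 4*9*6)*4⁴)*(-31) = ((-6 + 216)*256)*(-31) = (210*256)*(-31) = 53760*(-31) = -1666560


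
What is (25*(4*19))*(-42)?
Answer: -79800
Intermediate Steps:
(25*(4*19))*(-42) = (25*76)*(-42) = 1900*(-42) = -79800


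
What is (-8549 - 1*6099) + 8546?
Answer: -6102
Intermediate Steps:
(-8549 - 1*6099) + 8546 = (-8549 - 6099) + 8546 = -14648 + 8546 = -6102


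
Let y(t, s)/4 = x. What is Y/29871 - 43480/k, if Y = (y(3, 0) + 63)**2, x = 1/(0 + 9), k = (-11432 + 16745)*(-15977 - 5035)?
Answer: 1013982267791/7503078461571 ≈ 0.13514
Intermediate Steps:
k = -111636756 (k = 5313*(-21012) = -111636756)
x = 1/9 ≈ 0.11111
y(t, s) = 4/9 (y(t, s) = 4*(1/9) = 4/9)
Y = 326041/81 (Y = (4/9 + 63)**2 = (571/9)**2 = 326041/81 ≈ 4025.2)
Y/29871 - 43480/k = (326041/81)/29871 - 43480/(-111636756) = (326041/81)*(1/29871) - 43480*(-1/111636756) = 326041/2419551 + 10870/27909189 = 1013982267791/7503078461571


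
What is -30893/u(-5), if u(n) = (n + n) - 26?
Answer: 30893/36 ≈ 858.14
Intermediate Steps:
u(n) = -26 + 2*n (u(n) = 2*n - 26 = -26 + 2*n)
-30893/u(-5) = -30893/(-26 + 2*(-5)) = -30893/(-26 - 10) = -30893/(-36) = -30893*(-1/36) = 30893/36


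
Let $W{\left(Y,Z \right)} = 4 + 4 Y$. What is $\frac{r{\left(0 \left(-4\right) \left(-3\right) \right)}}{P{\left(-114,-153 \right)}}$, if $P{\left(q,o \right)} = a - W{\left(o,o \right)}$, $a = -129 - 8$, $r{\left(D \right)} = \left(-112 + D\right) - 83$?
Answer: $- \frac{65}{157} \approx -0.41401$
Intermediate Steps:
$r{\left(D \right)} = -195 + D$
$a = -137$
$P{\left(q,o \right)} = -141 - 4 o$ ($P{\left(q,o \right)} = -137 - \left(4 + 4 o\right) = -141 - 4 o$)
$\frac{r{\left(0 \left(-4\right) \left(-3\right) \right)}}{P{\left(-114,-153 \right)}} = \frac{-195 + 0 \left(-4\right) \left(-3\right)}{-141 - -612} = \frac{-195 + 0 \left(-3\right)}{-141 + 612} = \frac{-195 + 0}{471} = \left(-195\right) \frac{1}{471} = - \frac{65}{157}$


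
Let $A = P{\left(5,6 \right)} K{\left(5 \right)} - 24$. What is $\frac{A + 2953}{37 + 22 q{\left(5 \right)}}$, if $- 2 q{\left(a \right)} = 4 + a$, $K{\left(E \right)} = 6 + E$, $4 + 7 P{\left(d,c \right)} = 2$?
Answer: $- \frac{20481}{434} \approx -47.191$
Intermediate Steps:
$P{\left(d,c \right)} = - \frac{2}{7}$ ($P{\left(d,c \right)} = - \frac{4}{7} + \frac{1}{7} \cdot 2 = - \frac{4}{7} + \frac{2}{7} = - \frac{2}{7}$)
$q{\left(a \right)} = -2 - \frac{a}{2}$ ($q{\left(a \right)} = - \frac{4 + a}{2} = -2 - \frac{a}{2}$)
$A = - \frac{190}{7}$ ($A = - \frac{2 \left(6 + 5\right)}{7} - 24 = \left(- \frac{2}{7}\right) 11 - 24 = - \frac{22}{7} - 24 = - \frac{190}{7} \approx -27.143$)
$\frac{A + 2953}{37 + 22 q{\left(5 \right)}} = \frac{- \frac{190}{7} + 2953}{37 + 22 \left(-2 - \frac{5}{2}\right)} = \frac{20481}{7 \left(37 + 22 \left(-2 - \frac{5}{2}\right)\right)} = \frac{20481}{7 \left(37 + 22 \left(- \frac{9}{2}\right)\right)} = \frac{20481}{7 \left(37 - 99\right)} = \frac{20481}{7 \left(-62\right)} = \frac{20481}{7} \left(- \frac{1}{62}\right) = - \frac{20481}{434}$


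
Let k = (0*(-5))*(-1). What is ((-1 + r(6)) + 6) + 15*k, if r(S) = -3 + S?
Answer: 8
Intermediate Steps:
k = 0 (k = 0*(-1) = 0)
((-1 + r(6)) + 6) + 15*k = ((-1 + (-3 + 6)) + 6) + 15*0 = ((-1 + 3) + 6) + 0 = (2 + 6) + 0 = 8 + 0 = 8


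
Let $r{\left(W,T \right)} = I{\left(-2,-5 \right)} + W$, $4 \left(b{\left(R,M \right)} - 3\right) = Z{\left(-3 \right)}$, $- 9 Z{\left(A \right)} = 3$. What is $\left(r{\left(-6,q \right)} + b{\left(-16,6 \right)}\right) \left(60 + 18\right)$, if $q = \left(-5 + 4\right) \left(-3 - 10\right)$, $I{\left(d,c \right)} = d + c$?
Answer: $- \frac{1573}{2} \approx -786.5$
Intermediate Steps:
$Z{\left(A \right)} = - \frac{1}{3}$ ($Z{\left(A \right)} = \left(- \frac{1}{9}\right) 3 = - \frac{1}{3}$)
$I{\left(d,c \right)} = c + d$
$q = 13$ ($q = \left(-1\right) \left(-13\right) = 13$)
$b{\left(R,M \right)} = \frac{35}{12}$ ($b{\left(R,M \right)} = 3 + \frac{1}{4} \left(- \frac{1}{3}\right) = 3 - \frac{1}{12} = \frac{35}{12}$)
$r{\left(W,T \right)} = -7 + W$ ($r{\left(W,T \right)} = \left(-5 - 2\right) + W = -7 + W$)
$\left(r{\left(-6,q \right)} + b{\left(-16,6 \right)}\right) \left(60 + 18\right) = \left(\left(-7 - 6\right) + \frac{35}{12}\right) \left(60 + 18\right) = \left(-13 + \frac{35}{12}\right) 78 = \left(- \frac{121}{12}\right) 78 = - \frac{1573}{2}$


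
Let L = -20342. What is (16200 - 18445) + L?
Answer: -22587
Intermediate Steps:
(16200 - 18445) + L = (16200 - 18445) - 20342 = -2245 - 20342 = -22587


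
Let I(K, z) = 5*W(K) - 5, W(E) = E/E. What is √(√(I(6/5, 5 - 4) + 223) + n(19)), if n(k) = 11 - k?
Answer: √(-8 + √223) ≈ 2.6331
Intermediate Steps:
W(E) = 1
I(K, z) = 0 (I(K, z) = 5*1 - 5 = 5 - 5 = 0)
√(√(I(6/5, 5 - 4) + 223) + n(19)) = √(√(0 + 223) + (11 - 1*19)) = √(√223 + (11 - 19)) = √(√223 - 8) = √(-8 + √223)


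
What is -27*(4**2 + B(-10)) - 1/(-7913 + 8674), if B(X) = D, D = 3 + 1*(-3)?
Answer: -328753/761 ≈ -432.00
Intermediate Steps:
D = 0 (D = 3 - 3 = 0)
B(X) = 0
-27*(4**2 + B(-10)) - 1/(-7913 + 8674) = -27*(4**2 + 0) - 1/(-7913 + 8674) = -27*(16 + 0) - 1/761 = -27*16 - 1*1/761 = -432 - 1/761 = -328753/761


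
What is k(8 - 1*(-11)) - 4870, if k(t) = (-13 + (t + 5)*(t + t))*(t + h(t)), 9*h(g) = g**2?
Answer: 434438/9 ≈ 48271.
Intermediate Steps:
h(g) = g**2/9
k(t) = (-13 + 2*t*(5 + t))*(t + t**2/9) (k(t) = (-13 + (t + 5)*(t + t))*(t + t**2/9) = (-13 + (5 + t)*(2*t))*(t + t**2/9) = (-13 + 2*t*(5 + t))*(t + t**2/9))
k(8 - 1*(-11)) - 4870 = (8 - 1*(-11))*(-117 + 2*(8 - 1*(-11))**3 + 28*(8 - 1*(-11))**2 + 77*(8 - 1*(-11)))/9 - 4870 = (8 + 11)*(-117 + 2*(8 + 11)**3 + 28*(8 + 11)**2 + 77*(8 + 11))/9 - 4870 = (1/9)*19*(-117 + 2*19**3 + 28*19**2 + 77*19) - 4870 = (1/9)*19*(-117 + 2*6859 + 28*361 + 1463) - 4870 = (1/9)*19*(-117 + 13718 + 10108 + 1463) - 4870 = (1/9)*19*25172 - 4870 = 478268/9 - 4870 = 434438/9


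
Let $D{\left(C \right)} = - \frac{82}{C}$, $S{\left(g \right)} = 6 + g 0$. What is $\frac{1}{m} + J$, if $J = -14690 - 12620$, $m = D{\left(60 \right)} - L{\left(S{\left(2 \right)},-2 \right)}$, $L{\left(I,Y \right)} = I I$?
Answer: $- \frac{30614540}{1121} \approx -27310.0$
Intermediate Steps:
$S{\left(g \right)} = 6$ ($S{\left(g \right)} = 6 + 0 = 6$)
$L{\left(I,Y \right)} = I^{2}$
$m = - \frac{1121}{30}$ ($m = - \frac{82}{60} - 6^{2} = \left(-82\right) \frac{1}{60} - 36 = - \frac{41}{30} - 36 = - \frac{1121}{30} \approx -37.367$)
$J = -27310$ ($J = -14690 - 12620 = -27310$)
$\frac{1}{m} + J = \frac{1}{- \frac{1121}{30}} - 27310 = - \frac{30}{1121} - 27310 = - \frac{30614540}{1121}$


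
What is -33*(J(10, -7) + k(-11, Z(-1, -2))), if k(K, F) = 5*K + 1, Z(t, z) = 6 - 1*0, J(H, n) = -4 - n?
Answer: 1683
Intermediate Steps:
Z(t, z) = 6 (Z(t, z) = 6 + 0 = 6)
k(K, F) = 1 + 5*K
-33*(J(10, -7) + k(-11, Z(-1, -2))) = -33*((-4 - 1*(-7)) + (1 + 5*(-11))) = -33*((-4 + 7) + (1 - 55)) = -33*(3 - 54) = -33*(-51) = 1683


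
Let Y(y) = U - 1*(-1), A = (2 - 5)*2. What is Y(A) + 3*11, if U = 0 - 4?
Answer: 30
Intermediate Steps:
U = -4
A = -6 (A = -3*2 = -6)
Y(y) = -3 (Y(y) = -4 - 1*(-1) = -4 + 1 = -3)
Y(A) + 3*11 = -3 + 3*11 = -3 + 33 = 30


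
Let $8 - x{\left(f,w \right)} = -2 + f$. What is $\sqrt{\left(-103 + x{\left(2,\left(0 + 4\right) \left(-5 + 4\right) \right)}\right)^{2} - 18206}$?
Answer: $i \sqrt{9181} \approx 95.818 i$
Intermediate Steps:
$x{\left(f,w \right)} = 10 - f$ ($x{\left(f,w \right)} = 8 - \left(-2 + f\right) = 10 - f$)
$\sqrt{\left(-103 + x{\left(2,\left(0 + 4\right) \left(-5 + 4\right) \right)}\right)^{2} - 18206} = \sqrt{\left(-103 + \left(10 - 2\right)\right)^{2} - 18206} = \sqrt{\left(-103 + 8\right)^{2} - 18206} = \sqrt{\left(-95\right)^{2} - 18206} = \sqrt{9025 - 18206} = \sqrt{-9181} = i \sqrt{9181}$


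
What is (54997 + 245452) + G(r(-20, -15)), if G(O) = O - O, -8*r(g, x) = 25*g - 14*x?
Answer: 300449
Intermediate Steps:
r(g, x) = -25*g/8 + 7*x/4 (r(g, x) = -(25*g - 14*x)/8 = -(-14*x + 25*g)/8 = -25*g/8 + 7*x/4)
G(O) = 0
(54997 + 245452) + G(r(-20, -15)) = (54997 + 245452) + 0 = 300449 + 0 = 300449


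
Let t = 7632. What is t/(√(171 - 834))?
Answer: -2544*I*√663/221 ≈ -296.4*I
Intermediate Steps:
t/(√(171 - 834)) = 7632/(√(171 - 834)) = 7632/(√(-663)) = 7632/((I*√663)) = 7632*(-I*√663/663) = -2544*I*√663/221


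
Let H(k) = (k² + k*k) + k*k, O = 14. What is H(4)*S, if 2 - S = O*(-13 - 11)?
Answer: 16224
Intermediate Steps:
S = 338 (S = 2 - 14*(-13 - 11) = 2 - 14*(-24) = 2 - 1*(-336) = 2 + 336 = 338)
H(k) = 3*k² (H(k) = (k² + k²) + k² = 2*k² + k² = 3*k²)
H(4)*S = (3*4²)*338 = (3*16)*338 = 48*338 = 16224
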